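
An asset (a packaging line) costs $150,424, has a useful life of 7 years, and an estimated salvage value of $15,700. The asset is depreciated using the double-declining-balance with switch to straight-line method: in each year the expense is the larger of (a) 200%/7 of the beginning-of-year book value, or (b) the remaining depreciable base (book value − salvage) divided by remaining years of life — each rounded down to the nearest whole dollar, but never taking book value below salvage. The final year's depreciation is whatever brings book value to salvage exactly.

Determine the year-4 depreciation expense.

Depreciable base = $150,424 − $15,700 = $134,724.
Year 1: DB = ⌊$150,424 × 200%/7⌋ = $42,978; SL = ⌊$134,724/7⌋ = $19,246 → take DB $42,978. Book value $107,446.
Year 2: DB = ⌊$107,446 × 200%/7⌋ = $30,698; SL = ⌊$91,746/6⌋ = $15,291 → take DB $30,698. Book value $76,748.
Year 3: DB = ⌊$76,748 × 200%/7⌋ = $21,928; SL = ⌊$61,048/5⌋ = $12,209 → take DB $21,928. Book value $54,820.
Year 4: DB = ⌊$54,820 × 200%/7⌋ = $15,662; SL = ⌊$39,120/4⌋ = $9,780 → take DB $15,662. Book value $39,158.

$15,662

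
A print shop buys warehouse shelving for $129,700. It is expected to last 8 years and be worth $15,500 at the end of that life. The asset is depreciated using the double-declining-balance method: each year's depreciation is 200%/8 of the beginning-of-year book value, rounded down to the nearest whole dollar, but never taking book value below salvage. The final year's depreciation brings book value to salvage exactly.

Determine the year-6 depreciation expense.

Depreciable base = $129,700 − $15,500 = $114,200.
Year 1: ⌊$129,700 × 200%/8⌋ = $32,425. Book value $97,275.
Year 2: ⌊$97,275 × 200%/8⌋ = $24,318. Book value $72,957.
Year 3: ⌊$72,957 × 200%/8⌋ = $18,239. Book value $54,718.
Year 4: ⌊$54,718 × 200%/8⌋ = $13,679. Book value $41,039.
Year 5: ⌊$41,039 × 200%/8⌋ = $10,259. Book value $30,780.
Year 6: ⌊$30,780 × 200%/8⌋ = $7,695. Book value $23,085.

$7,695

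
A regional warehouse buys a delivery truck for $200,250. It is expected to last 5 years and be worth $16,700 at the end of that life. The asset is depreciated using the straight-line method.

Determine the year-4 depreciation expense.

$36,710

Depreciable base = $200,250 − $16,700 = $183,550.
Annual expense = $183,550 / 5 = $36,710.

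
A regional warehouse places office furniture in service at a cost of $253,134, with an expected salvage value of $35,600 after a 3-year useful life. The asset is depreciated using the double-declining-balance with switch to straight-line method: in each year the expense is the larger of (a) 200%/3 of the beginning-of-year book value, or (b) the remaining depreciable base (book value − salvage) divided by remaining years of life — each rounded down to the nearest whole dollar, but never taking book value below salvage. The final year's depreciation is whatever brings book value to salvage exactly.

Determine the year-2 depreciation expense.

$48,778

Depreciable base = $253,134 − $35,600 = $217,534.
Year 1: DB = ⌊$253,134 × 200%/3⌋ = $168,756; SL = ⌊$217,534/3⌋ = $72,511 → take DB $168,756. Book value $84,378.
Year 2: DB = ⌊$84,378 × 200%/3⌋ = $56,252; SL = ⌊$48,778/2⌋ = $24,389 → take DB $56,252, capped at $48,778. Book value $35,600.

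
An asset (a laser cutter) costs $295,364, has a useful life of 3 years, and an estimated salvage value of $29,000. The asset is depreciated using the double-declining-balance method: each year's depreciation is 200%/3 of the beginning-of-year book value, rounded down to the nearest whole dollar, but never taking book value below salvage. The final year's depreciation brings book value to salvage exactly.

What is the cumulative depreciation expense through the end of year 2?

Depreciable base = $295,364 − $29,000 = $266,364.
Year 1: ⌊$295,364 × 200%/3⌋ = $196,909. Book value $98,455.
Year 2: ⌊$98,455 × 200%/3⌋ = $65,636. Book value $32,819.
Accumulated through year 2 = $295,364 − $32,819 = $262,545.

$262,545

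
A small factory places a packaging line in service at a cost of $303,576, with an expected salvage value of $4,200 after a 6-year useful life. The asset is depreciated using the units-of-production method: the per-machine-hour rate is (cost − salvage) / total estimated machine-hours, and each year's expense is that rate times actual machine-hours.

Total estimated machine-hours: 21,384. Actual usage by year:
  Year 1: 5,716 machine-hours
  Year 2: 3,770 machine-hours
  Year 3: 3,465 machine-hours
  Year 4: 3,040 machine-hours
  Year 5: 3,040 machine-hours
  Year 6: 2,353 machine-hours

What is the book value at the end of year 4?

Depreciable base = $303,576 − $4,200 = $299,376.
Rate = $299,376 / 21,384 machine-hours = $14 per machine-hour.
Year 1: 5,716 × $14 = $80,024. Book value $223,552.
Year 2: 3,770 × $14 = $52,780. Book value $170,772.
Year 3: 3,465 × $14 = $48,510. Book value $122,262.
Year 4: 3,040 × $14 = $42,560. Book value $79,702.

$79,702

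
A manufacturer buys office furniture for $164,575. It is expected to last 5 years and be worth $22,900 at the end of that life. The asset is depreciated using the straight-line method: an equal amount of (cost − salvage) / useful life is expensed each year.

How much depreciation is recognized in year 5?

$28,335

Depreciable base = $164,575 − $22,900 = $141,675.
Annual expense = $141,675 / 5 = $28,335.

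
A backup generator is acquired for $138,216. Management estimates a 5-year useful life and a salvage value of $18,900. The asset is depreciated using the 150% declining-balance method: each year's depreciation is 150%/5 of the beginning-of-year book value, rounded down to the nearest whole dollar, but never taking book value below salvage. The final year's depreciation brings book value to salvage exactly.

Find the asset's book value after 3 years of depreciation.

Depreciable base = $138,216 − $18,900 = $119,316.
Year 1: ⌊$138,216 × 150%/5⌋ = $41,464. Book value $96,752.
Year 2: ⌊$96,752 × 150%/5⌋ = $29,025. Book value $67,727.
Year 3: ⌊$67,727 × 150%/5⌋ = $20,318. Book value $47,409.

$47,409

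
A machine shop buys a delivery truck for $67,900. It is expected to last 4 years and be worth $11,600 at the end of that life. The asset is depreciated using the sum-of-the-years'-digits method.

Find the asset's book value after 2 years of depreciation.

Depreciable base = $67,900 − $11,600 = $56,300.
Sum of the years' digits = 4+3+2+1 = 10.
Year 1: $56,300 × 4/10 = $22,520. Book value $45,380.
Year 2: $56,300 × 3/10 = $16,890. Book value $28,490.

$28,490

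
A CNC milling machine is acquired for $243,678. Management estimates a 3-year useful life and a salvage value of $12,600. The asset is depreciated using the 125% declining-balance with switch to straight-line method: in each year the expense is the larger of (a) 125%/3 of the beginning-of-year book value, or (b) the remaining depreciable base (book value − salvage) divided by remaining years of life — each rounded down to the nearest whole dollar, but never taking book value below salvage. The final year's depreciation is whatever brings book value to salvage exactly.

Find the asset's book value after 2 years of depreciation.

Depreciable base = $243,678 − $12,600 = $231,078.
Year 1: DB = ⌊$243,678 × 125%/3⌋ = $101,532; SL = ⌊$231,078/3⌋ = $77,026 → take DB $101,532. Book value $142,146.
Year 2: DB = ⌊$142,146 × 125%/3⌋ = $59,227; SL = ⌊$129,546/2⌋ = $64,773 → take SL $64,773. Book value $77,373.

$77,373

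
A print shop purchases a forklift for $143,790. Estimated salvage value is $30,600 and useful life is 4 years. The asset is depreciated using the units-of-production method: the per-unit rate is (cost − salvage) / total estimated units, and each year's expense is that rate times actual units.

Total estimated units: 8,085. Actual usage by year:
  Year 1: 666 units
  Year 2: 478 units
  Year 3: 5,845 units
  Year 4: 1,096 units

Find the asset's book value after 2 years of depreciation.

Depreciable base = $143,790 − $30,600 = $113,190.
Rate = $113,190 / 8,085 units = $14 per unit.
Year 1: 666 × $14 = $9,324. Book value $134,466.
Year 2: 478 × $14 = $6,692. Book value $127,774.

$127,774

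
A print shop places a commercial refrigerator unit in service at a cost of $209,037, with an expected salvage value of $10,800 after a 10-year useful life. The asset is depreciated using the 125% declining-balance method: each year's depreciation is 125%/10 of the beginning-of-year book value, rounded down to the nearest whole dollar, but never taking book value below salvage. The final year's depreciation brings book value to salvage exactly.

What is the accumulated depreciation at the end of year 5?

$101,818

Depreciable base = $209,037 − $10,800 = $198,237.
Year 1: ⌊$209,037 × 125%/10⌋ = $26,129. Book value $182,908.
Year 2: ⌊$182,908 × 125%/10⌋ = $22,863. Book value $160,045.
Year 3: ⌊$160,045 × 125%/10⌋ = $20,005. Book value $140,040.
Year 4: ⌊$140,040 × 125%/10⌋ = $17,505. Book value $122,535.
Year 5: ⌊$122,535 × 125%/10⌋ = $15,316. Book value $107,219.
Accumulated through year 5 = $209,037 − $107,219 = $101,818.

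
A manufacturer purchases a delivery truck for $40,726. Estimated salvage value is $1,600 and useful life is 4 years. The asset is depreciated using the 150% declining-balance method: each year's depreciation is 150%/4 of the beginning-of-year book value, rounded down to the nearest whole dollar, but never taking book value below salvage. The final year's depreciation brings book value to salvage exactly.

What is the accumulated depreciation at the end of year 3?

$30,782

Depreciable base = $40,726 − $1,600 = $39,126.
Year 1: ⌊$40,726 × 150%/4⌋ = $15,272. Book value $25,454.
Year 2: ⌊$25,454 × 150%/4⌋ = $9,545. Book value $15,909.
Year 3: ⌊$15,909 × 150%/4⌋ = $5,965. Book value $9,944.
Accumulated through year 3 = $40,726 − $9,944 = $30,782.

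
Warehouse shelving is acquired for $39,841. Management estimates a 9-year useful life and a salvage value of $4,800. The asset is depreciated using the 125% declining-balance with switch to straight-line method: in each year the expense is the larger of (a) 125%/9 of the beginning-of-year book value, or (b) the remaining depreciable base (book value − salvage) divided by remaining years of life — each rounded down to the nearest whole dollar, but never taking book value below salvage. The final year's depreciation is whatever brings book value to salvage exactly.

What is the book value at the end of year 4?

$21,907

Depreciable base = $39,841 − $4,800 = $35,041.
Year 1: DB = ⌊$39,841 × 125%/9⌋ = $5,533; SL = ⌊$35,041/9⌋ = $3,893 → take DB $5,533. Book value $34,308.
Year 2: DB = ⌊$34,308 × 125%/9⌋ = $4,765; SL = ⌊$29,508/8⌋ = $3,688 → take DB $4,765. Book value $29,543.
Year 3: DB = ⌊$29,543 × 125%/9⌋ = $4,103; SL = ⌊$24,743/7⌋ = $3,534 → take DB $4,103. Book value $25,440.
Year 4: DB = ⌊$25,440 × 125%/9⌋ = $3,533; SL = ⌊$20,640/6⌋ = $3,440 → take DB $3,533. Book value $21,907.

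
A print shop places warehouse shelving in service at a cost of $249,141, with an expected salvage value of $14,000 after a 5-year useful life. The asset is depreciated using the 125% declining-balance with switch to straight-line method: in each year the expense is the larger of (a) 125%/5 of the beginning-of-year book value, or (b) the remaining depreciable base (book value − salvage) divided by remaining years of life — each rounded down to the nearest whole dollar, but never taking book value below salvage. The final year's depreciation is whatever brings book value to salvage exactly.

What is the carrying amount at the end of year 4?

$56,048

Depreciable base = $249,141 − $14,000 = $235,141.
Year 1: DB = ⌊$249,141 × 125%/5⌋ = $62,285; SL = ⌊$235,141/5⌋ = $47,028 → take DB $62,285. Book value $186,856.
Year 2: DB = ⌊$186,856 × 125%/5⌋ = $46,714; SL = ⌊$172,856/4⌋ = $43,214 → take DB $46,714. Book value $140,142.
Year 3: DB = ⌊$140,142 × 125%/5⌋ = $35,035; SL = ⌊$126,142/3⌋ = $42,047 → take SL $42,047. Book value $98,095.
Year 4: DB = ⌊$98,095 × 125%/5⌋ = $24,523; SL = ⌊$84,095/2⌋ = $42,047 → take SL $42,047. Book value $56,048.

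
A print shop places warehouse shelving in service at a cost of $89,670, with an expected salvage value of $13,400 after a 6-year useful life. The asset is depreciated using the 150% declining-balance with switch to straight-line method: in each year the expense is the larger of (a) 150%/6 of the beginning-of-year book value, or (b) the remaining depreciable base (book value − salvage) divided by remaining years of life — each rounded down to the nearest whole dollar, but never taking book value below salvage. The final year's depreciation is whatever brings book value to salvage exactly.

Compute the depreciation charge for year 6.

Depreciable base = $89,670 − $13,400 = $76,270.
Year 1: DB = ⌊$89,670 × 150%/6⌋ = $22,417; SL = ⌊$76,270/6⌋ = $12,711 → take DB $22,417. Book value $67,253.
Year 2: DB = ⌊$67,253 × 150%/6⌋ = $16,813; SL = ⌊$53,853/5⌋ = $10,770 → take DB $16,813. Book value $50,440.
Year 3: DB = ⌊$50,440 × 150%/6⌋ = $12,610; SL = ⌊$37,040/4⌋ = $9,260 → take DB $12,610. Book value $37,830.
Year 4: DB = ⌊$37,830 × 150%/6⌋ = $9,457; SL = ⌊$24,430/3⌋ = $8,143 → take DB $9,457. Book value $28,373.
Year 5: DB = ⌊$28,373 × 150%/6⌋ = $7,093; SL = ⌊$14,973/2⌋ = $7,486 → take SL $7,486. Book value $20,887.
Year 6 (final): $20,887 − $13,400 = $7,487. Book value $13,400.

$7,487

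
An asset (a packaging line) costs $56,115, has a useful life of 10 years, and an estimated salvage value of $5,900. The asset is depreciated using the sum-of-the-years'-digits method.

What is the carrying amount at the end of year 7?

Depreciable base = $56,115 − $5,900 = $50,215.
Sum of the years' digits = 10+9+8+7+6+5+4+3+2+1 = 55.
Year 1: $50,215 × 10/55 = $9,130. Book value $46,985.
Year 2: $50,215 × 9/55 = $8,217. Book value $38,768.
Year 3: $50,215 × 8/55 = $7,304. Book value $31,464.
Year 4: $50,215 × 7/55 = $6,391. Book value $25,073.
Year 5: $50,215 × 6/55 = $5,478. Book value $19,595.
Year 6: $50,215 × 5/55 = $4,565. Book value $15,030.
Year 7: $50,215 × 4/55 = $3,652. Book value $11,378.

$11,378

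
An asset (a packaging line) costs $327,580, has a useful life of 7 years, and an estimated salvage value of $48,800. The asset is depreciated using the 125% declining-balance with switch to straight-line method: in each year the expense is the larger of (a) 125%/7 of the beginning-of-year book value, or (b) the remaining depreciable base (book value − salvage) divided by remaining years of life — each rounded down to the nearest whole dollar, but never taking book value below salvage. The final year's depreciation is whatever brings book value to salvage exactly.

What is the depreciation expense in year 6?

Depreciable base = $327,580 − $48,800 = $278,780.
Year 1: DB = ⌊$327,580 × 125%/7⌋ = $58,496; SL = ⌊$278,780/7⌋ = $39,825 → take DB $58,496. Book value $269,084.
Year 2: DB = ⌊$269,084 × 125%/7⌋ = $48,050; SL = ⌊$220,284/6⌋ = $36,714 → take DB $48,050. Book value $221,034.
Year 3: DB = ⌊$221,034 × 125%/7⌋ = $39,470; SL = ⌊$172,234/5⌋ = $34,446 → take DB $39,470. Book value $181,564.
Year 4: DB = ⌊$181,564 × 125%/7⌋ = $32,422; SL = ⌊$132,764/4⌋ = $33,191 → take SL $33,191. Book value $148,373.
Year 5: DB = ⌊$148,373 × 125%/7⌋ = $26,495; SL = ⌊$99,573/3⌋ = $33,191 → take SL $33,191. Book value $115,182.
Year 6: DB = ⌊$115,182 × 125%/7⌋ = $20,568; SL = ⌊$66,382/2⌋ = $33,191 → take SL $33,191. Book value $81,991.

$33,191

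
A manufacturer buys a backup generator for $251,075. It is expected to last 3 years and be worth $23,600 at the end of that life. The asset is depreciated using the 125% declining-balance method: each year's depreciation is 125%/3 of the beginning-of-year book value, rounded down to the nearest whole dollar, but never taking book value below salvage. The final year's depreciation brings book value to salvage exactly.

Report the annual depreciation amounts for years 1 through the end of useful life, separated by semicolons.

Depreciable base = $251,075 − $23,600 = $227,475.
Year 1: ⌊$251,075 × 125%/3⌋ = $104,614. Book value $146,461.
Year 2: ⌊$146,461 × 125%/3⌋ = $61,025. Book value $85,436.
Year 3 (final): $85,436 − $23,600 = $61,836. Book value $23,600.

$104,614; $61,025; $61,836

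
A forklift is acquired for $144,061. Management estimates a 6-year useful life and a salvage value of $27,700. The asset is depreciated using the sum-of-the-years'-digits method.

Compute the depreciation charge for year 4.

Depreciable base = $144,061 − $27,700 = $116,361.
Sum of the years' digits = 6+5+4+3+2+1 = 21.
Year 1: $116,361 × 6/21 = $33,246. Book value $110,815.
Year 2: $116,361 × 5/21 = $27,705. Book value $83,110.
Year 3: $116,361 × 4/21 = $22,164. Book value $60,946.
Year 4: $116,361 × 3/21 = $16,623. Book value $44,323.

$16,623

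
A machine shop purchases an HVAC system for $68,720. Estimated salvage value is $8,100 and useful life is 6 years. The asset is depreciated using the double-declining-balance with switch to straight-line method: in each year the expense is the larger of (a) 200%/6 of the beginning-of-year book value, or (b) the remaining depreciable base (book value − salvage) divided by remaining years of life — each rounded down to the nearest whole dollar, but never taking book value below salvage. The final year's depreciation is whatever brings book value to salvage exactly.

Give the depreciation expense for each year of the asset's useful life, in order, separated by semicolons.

$22,906; $15,271; $10,181; $6,787; $4,525; $950

Depreciable base = $68,720 − $8,100 = $60,620.
Year 1: DB = ⌊$68,720 × 200%/6⌋ = $22,906; SL = ⌊$60,620/6⌋ = $10,103 → take DB $22,906. Book value $45,814.
Year 2: DB = ⌊$45,814 × 200%/6⌋ = $15,271; SL = ⌊$37,714/5⌋ = $7,542 → take DB $15,271. Book value $30,543.
Year 3: DB = ⌊$30,543 × 200%/6⌋ = $10,181; SL = ⌊$22,443/4⌋ = $5,610 → take DB $10,181. Book value $20,362.
Year 4: DB = ⌊$20,362 × 200%/6⌋ = $6,787; SL = ⌊$12,262/3⌋ = $4,087 → take DB $6,787. Book value $13,575.
Year 5: DB = ⌊$13,575 × 200%/6⌋ = $4,525; SL = ⌊$5,475/2⌋ = $2,737 → take DB $4,525. Book value $9,050.
Year 6 (final): $9,050 − $8,100 = $950. Book value $8,100.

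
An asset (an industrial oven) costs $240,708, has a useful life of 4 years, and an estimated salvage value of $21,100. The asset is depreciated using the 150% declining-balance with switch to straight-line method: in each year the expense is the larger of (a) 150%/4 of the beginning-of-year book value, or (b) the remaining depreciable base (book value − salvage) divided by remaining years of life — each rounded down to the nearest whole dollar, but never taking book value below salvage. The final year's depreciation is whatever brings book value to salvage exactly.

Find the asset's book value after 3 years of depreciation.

Depreciable base = $240,708 − $21,100 = $219,608.
Year 1: DB = ⌊$240,708 × 150%/4⌋ = $90,265; SL = ⌊$219,608/4⌋ = $54,902 → take DB $90,265. Book value $150,443.
Year 2: DB = ⌊$150,443 × 150%/4⌋ = $56,416; SL = ⌊$129,343/3⌋ = $43,114 → take DB $56,416. Book value $94,027.
Year 3: DB = ⌊$94,027 × 150%/4⌋ = $35,260; SL = ⌊$72,927/2⌋ = $36,463 → take SL $36,463. Book value $57,564.

$57,564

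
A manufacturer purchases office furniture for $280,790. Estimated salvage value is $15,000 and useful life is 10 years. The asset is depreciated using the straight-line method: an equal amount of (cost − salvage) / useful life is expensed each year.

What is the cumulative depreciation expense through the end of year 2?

Depreciable base = $280,790 − $15,000 = $265,790.
Annual expense = $265,790 / 10 = $26,579.
End of year 1: book value $254,211.
End of year 2: book value $227,632.
Accumulated through year 2 = $280,790 − $227,632 = $53,158.

$53,158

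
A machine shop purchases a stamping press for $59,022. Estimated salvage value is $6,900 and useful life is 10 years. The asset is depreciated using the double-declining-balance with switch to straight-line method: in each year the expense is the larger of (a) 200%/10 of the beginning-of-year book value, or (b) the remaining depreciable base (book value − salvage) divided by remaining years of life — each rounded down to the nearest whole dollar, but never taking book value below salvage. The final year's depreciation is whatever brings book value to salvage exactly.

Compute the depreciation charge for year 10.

Depreciable base = $59,022 − $6,900 = $52,122.
Year 1: DB = ⌊$59,022 × 200%/10⌋ = $11,804; SL = ⌊$52,122/10⌋ = $5,212 → take DB $11,804. Book value $47,218.
Year 2: DB = ⌊$47,218 × 200%/10⌋ = $9,443; SL = ⌊$40,318/9⌋ = $4,479 → take DB $9,443. Book value $37,775.
Year 3: DB = ⌊$37,775 × 200%/10⌋ = $7,555; SL = ⌊$30,875/8⌋ = $3,859 → take DB $7,555. Book value $30,220.
Year 4: DB = ⌊$30,220 × 200%/10⌋ = $6,044; SL = ⌊$23,320/7⌋ = $3,331 → take DB $6,044. Book value $24,176.
Year 5: DB = ⌊$24,176 × 200%/10⌋ = $4,835; SL = ⌊$17,276/6⌋ = $2,879 → take DB $4,835. Book value $19,341.
Year 6: DB = ⌊$19,341 × 200%/10⌋ = $3,868; SL = ⌊$12,441/5⌋ = $2,488 → take DB $3,868. Book value $15,473.
Year 7: DB = ⌊$15,473 × 200%/10⌋ = $3,094; SL = ⌊$8,573/4⌋ = $2,143 → take DB $3,094. Book value $12,379.
Year 8: DB = ⌊$12,379 × 200%/10⌋ = $2,475; SL = ⌊$5,479/3⌋ = $1,826 → take DB $2,475. Book value $9,904.
Year 9: DB = ⌊$9,904 × 200%/10⌋ = $1,980; SL = ⌊$3,004/2⌋ = $1,502 → take DB $1,980. Book value $7,924.
Year 10 (final): $7,924 − $6,900 = $1,024. Book value $6,900.

$1,024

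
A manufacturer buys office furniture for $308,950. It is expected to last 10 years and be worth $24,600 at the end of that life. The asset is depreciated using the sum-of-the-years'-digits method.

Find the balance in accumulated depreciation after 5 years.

$206,800

Depreciable base = $308,950 − $24,600 = $284,350.
Sum of the years' digits = 10+9+8+7+6+5+4+3+2+1 = 55.
Year 1: $284,350 × 10/55 = $51,700. Book value $257,250.
Year 2: $284,350 × 9/55 = $46,530. Book value $210,720.
Year 3: $284,350 × 8/55 = $41,360. Book value $169,360.
Year 4: $284,350 × 7/55 = $36,190. Book value $133,170.
Year 5: $284,350 × 6/55 = $31,020. Book value $102,150.
Accumulated through year 5 = $308,950 − $102,150 = $206,800.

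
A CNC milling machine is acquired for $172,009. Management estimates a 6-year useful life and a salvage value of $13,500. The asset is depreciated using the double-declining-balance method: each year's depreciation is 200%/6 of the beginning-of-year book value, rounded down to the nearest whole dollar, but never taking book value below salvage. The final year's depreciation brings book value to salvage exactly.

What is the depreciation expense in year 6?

Depreciable base = $172,009 − $13,500 = $158,509.
Year 1: ⌊$172,009 × 200%/6⌋ = $57,336. Book value $114,673.
Year 2: ⌊$114,673 × 200%/6⌋ = $38,224. Book value $76,449.
Year 3: ⌊$76,449 × 200%/6⌋ = $25,483. Book value $50,966.
Year 4: ⌊$50,966 × 200%/6⌋ = $16,988. Book value $33,978.
Year 5: ⌊$33,978 × 200%/6⌋ = $11,326. Book value $22,652.
Year 6 (final): $22,652 − $13,500 = $9,152. Book value $13,500.

$9,152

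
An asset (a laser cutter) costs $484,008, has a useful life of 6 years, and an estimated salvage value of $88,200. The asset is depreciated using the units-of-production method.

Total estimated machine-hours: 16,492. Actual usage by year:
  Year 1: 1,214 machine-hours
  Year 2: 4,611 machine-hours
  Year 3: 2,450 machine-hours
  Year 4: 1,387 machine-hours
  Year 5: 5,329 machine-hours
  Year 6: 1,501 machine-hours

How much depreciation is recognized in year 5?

$127,896

Depreciable base = $484,008 − $88,200 = $395,808.
Rate = $395,808 / 16,492 machine-hours = $24 per machine-hour.
Year 1: 1,214 × $24 = $29,136. Book value $454,872.
Year 2: 4,611 × $24 = $110,664. Book value $344,208.
Year 3: 2,450 × $24 = $58,800. Book value $285,408.
Year 4: 1,387 × $24 = $33,288. Book value $252,120.
Year 5: 5,329 × $24 = $127,896. Book value $124,224.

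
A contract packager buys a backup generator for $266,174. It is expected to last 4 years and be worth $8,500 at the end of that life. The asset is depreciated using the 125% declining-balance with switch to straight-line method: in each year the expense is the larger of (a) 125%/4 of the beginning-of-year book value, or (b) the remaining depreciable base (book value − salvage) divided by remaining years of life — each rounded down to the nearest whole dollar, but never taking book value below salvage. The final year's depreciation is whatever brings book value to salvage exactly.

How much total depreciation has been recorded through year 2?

$141,344

Depreciable base = $266,174 − $8,500 = $257,674.
Year 1: DB = ⌊$266,174 × 125%/4⌋ = $83,179; SL = ⌊$257,674/4⌋ = $64,418 → take DB $83,179. Book value $182,995.
Year 2: DB = ⌊$182,995 × 125%/4⌋ = $57,185; SL = ⌊$174,495/3⌋ = $58,165 → take SL $58,165. Book value $124,830.
Accumulated through year 2 = $266,174 − $124,830 = $141,344.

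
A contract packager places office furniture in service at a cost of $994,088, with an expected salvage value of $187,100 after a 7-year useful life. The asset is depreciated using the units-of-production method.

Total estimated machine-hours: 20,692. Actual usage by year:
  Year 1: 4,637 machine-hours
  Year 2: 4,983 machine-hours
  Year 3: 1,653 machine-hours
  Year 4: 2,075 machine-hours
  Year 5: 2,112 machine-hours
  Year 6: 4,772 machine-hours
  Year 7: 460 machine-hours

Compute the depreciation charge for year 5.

$82,368

Depreciable base = $994,088 − $187,100 = $806,988.
Rate = $806,988 / 20,692 machine-hours = $39 per machine-hour.
Year 1: 4,637 × $39 = $180,843. Book value $813,245.
Year 2: 4,983 × $39 = $194,337. Book value $618,908.
Year 3: 1,653 × $39 = $64,467. Book value $554,441.
Year 4: 2,075 × $39 = $80,925. Book value $473,516.
Year 5: 2,112 × $39 = $82,368. Book value $391,148.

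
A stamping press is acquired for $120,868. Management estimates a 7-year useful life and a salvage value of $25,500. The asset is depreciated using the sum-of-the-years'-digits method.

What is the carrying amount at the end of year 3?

Depreciable base = $120,868 − $25,500 = $95,368.
Sum of the years' digits = 7+6+5+4+3+2+1 = 28.
Year 1: $95,368 × 7/28 = $23,842. Book value $97,026.
Year 2: $95,368 × 6/28 = $20,436. Book value $76,590.
Year 3: $95,368 × 5/28 = $17,030. Book value $59,560.

$59,560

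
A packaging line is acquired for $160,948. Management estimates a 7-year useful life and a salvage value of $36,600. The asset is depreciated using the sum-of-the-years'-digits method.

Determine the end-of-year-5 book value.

$49,923

Depreciable base = $160,948 − $36,600 = $124,348.
Sum of the years' digits = 7+6+5+4+3+2+1 = 28.
Year 1: $124,348 × 7/28 = $31,087. Book value $129,861.
Year 2: $124,348 × 6/28 = $26,646. Book value $103,215.
Year 3: $124,348 × 5/28 = $22,205. Book value $81,010.
Year 4: $124,348 × 4/28 = $17,764. Book value $63,246.
Year 5: $124,348 × 3/28 = $13,323. Book value $49,923.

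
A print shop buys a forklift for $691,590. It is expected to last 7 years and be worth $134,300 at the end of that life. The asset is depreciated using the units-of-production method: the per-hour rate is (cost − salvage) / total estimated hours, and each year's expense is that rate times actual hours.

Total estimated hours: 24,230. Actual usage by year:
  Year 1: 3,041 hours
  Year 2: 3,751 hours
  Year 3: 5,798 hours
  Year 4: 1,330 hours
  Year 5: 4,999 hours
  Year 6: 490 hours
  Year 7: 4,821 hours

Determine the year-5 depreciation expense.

Depreciable base = $691,590 − $134,300 = $557,290.
Rate = $557,290 / 24,230 hours = $23 per hour.
Year 1: 3,041 × $23 = $69,943. Book value $621,647.
Year 2: 3,751 × $23 = $86,273. Book value $535,374.
Year 3: 5,798 × $23 = $133,354. Book value $402,020.
Year 4: 1,330 × $23 = $30,590. Book value $371,430.
Year 5: 4,999 × $23 = $114,977. Book value $256,453.

$114,977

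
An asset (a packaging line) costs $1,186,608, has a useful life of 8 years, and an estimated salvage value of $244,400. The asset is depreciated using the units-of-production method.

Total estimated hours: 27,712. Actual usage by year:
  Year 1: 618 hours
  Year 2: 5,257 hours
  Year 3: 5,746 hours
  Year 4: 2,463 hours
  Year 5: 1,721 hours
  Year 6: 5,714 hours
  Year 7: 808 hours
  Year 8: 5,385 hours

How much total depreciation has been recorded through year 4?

$478,856

Depreciable base = $1,186,608 − $244,400 = $942,208.
Rate = $942,208 / 27,712 hours = $34 per hour.
Year 1: 618 × $34 = $21,012. Book value $1,165,596.
Year 2: 5,257 × $34 = $178,738. Book value $986,858.
Year 3: 5,746 × $34 = $195,364. Book value $791,494.
Year 4: 2,463 × $34 = $83,742. Book value $707,752.
Accumulated through year 4 = $1,186,608 − $707,752 = $478,856.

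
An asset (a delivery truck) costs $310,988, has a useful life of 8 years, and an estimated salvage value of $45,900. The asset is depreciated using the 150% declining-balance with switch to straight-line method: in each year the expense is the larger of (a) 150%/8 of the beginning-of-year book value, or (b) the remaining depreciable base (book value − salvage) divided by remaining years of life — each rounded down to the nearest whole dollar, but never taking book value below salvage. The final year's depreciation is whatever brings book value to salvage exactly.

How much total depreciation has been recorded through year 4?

$175,456

Depreciable base = $310,988 − $45,900 = $265,088.
Year 1: DB = ⌊$310,988 × 150%/8⌋ = $58,310; SL = ⌊$265,088/8⌋ = $33,136 → take DB $58,310. Book value $252,678.
Year 2: DB = ⌊$252,678 × 150%/8⌋ = $47,377; SL = ⌊$206,778/7⌋ = $29,539 → take DB $47,377. Book value $205,301.
Year 3: DB = ⌊$205,301 × 150%/8⌋ = $38,493; SL = ⌊$159,401/6⌋ = $26,566 → take DB $38,493. Book value $166,808.
Year 4: DB = ⌊$166,808 × 150%/8⌋ = $31,276; SL = ⌊$120,908/5⌋ = $24,181 → take DB $31,276. Book value $135,532.
Accumulated through year 4 = $310,988 − $135,532 = $175,456.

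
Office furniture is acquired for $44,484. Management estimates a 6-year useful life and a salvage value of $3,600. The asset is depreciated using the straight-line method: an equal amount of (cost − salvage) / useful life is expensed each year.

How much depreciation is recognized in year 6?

Depreciable base = $44,484 − $3,600 = $40,884.
Annual expense = $40,884 / 6 = $6,814.

$6,814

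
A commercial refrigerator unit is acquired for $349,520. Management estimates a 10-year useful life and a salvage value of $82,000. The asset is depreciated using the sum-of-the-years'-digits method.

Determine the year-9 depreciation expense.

$9,728

Depreciable base = $349,520 − $82,000 = $267,520.
Sum of the years' digits = 10+9+8+7+6+5+4+3+2+1 = 55.
Year 1: $267,520 × 10/55 = $48,640. Book value $300,880.
Year 2: $267,520 × 9/55 = $43,776. Book value $257,104.
Year 3: $267,520 × 8/55 = $38,912. Book value $218,192.
Year 4: $267,520 × 7/55 = $34,048. Book value $184,144.
Year 5: $267,520 × 6/55 = $29,184. Book value $154,960.
Year 6: $267,520 × 5/55 = $24,320. Book value $130,640.
Year 7: $267,520 × 4/55 = $19,456. Book value $111,184.
Year 8: $267,520 × 3/55 = $14,592. Book value $96,592.
Year 9: $267,520 × 2/55 = $9,728. Book value $86,864.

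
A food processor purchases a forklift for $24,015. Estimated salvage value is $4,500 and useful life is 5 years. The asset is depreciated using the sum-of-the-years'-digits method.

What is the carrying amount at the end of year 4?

Depreciable base = $24,015 − $4,500 = $19,515.
Sum of the years' digits = 5+4+3+2+1 = 15.
Year 1: $19,515 × 5/15 = $6,505. Book value $17,510.
Year 2: $19,515 × 4/15 = $5,204. Book value $12,306.
Year 3: $19,515 × 3/15 = $3,903. Book value $8,403.
Year 4: $19,515 × 2/15 = $2,602. Book value $5,801.

$5,801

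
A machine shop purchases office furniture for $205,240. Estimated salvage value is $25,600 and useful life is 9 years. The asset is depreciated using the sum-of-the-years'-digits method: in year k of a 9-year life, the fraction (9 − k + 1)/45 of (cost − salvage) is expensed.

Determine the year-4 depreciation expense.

$23,952

Depreciable base = $205,240 − $25,600 = $179,640.
Sum of the years' digits = 9+8+7+6+5+4+3+2+1 = 45.
Year 1: $179,640 × 9/45 = $35,928. Book value $169,312.
Year 2: $179,640 × 8/45 = $31,936. Book value $137,376.
Year 3: $179,640 × 7/45 = $27,944. Book value $109,432.
Year 4: $179,640 × 6/45 = $23,952. Book value $85,480.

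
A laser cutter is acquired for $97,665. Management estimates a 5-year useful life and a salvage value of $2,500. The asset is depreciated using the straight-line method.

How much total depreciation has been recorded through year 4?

Depreciable base = $97,665 − $2,500 = $95,165.
Annual expense = $95,165 / 5 = $19,033.
End of year 1: book value $78,632.
End of year 2: book value $59,599.
End of year 3: book value $40,566.
End of year 4: book value $21,533.
Accumulated through year 4 = $97,665 − $21,533 = $76,132.

$76,132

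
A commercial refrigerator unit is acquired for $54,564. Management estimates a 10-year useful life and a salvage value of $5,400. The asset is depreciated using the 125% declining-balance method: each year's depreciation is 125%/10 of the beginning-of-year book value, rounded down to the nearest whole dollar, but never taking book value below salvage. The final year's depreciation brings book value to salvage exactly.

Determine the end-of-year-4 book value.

Depreciable base = $54,564 − $5,400 = $49,164.
Year 1: ⌊$54,564 × 125%/10⌋ = $6,820. Book value $47,744.
Year 2: ⌊$47,744 × 125%/10⌋ = $5,968. Book value $41,776.
Year 3: ⌊$41,776 × 125%/10⌋ = $5,222. Book value $36,554.
Year 4: ⌊$36,554 × 125%/10⌋ = $4,569. Book value $31,985.

$31,985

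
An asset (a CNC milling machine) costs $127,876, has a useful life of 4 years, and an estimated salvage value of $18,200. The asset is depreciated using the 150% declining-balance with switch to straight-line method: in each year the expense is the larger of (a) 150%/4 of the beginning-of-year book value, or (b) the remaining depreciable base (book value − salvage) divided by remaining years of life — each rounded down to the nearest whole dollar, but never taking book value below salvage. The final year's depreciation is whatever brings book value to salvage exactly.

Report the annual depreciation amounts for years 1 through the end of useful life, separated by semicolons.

Depreciable base = $127,876 − $18,200 = $109,676.
Year 1: DB = ⌊$127,876 × 150%/4⌋ = $47,953; SL = ⌊$109,676/4⌋ = $27,419 → take DB $47,953. Book value $79,923.
Year 2: DB = ⌊$79,923 × 150%/4⌋ = $29,971; SL = ⌊$61,723/3⌋ = $20,574 → take DB $29,971. Book value $49,952.
Year 3: DB = ⌊$49,952 × 150%/4⌋ = $18,732; SL = ⌊$31,752/2⌋ = $15,876 → take DB $18,732. Book value $31,220.
Year 4 (final): $31,220 − $18,200 = $13,020. Book value $18,200.

$47,953; $29,971; $18,732; $13,020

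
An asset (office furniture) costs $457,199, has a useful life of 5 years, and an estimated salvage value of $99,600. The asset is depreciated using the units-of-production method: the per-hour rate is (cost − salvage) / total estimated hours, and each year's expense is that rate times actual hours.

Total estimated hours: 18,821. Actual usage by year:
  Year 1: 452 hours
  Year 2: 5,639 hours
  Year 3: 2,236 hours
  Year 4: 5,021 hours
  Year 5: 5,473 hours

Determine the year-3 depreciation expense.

$42,484

Depreciable base = $457,199 − $99,600 = $357,599.
Rate = $357,599 / 18,821 hours = $19 per hour.
Year 1: 452 × $19 = $8,588. Book value $448,611.
Year 2: 5,639 × $19 = $107,141. Book value $341,470.
Year 3: 2,236 × $19 = $42,484. Book value $298,986.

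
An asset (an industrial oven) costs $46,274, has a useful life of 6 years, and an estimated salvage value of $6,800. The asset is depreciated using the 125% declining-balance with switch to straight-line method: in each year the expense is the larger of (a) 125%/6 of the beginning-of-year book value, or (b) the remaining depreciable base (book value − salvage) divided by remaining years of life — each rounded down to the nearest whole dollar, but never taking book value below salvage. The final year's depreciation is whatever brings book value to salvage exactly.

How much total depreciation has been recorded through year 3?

Depreciable base = $46,274 − $6,800 = $39,474.
Year 1: DB = ⌊$46,274 × 125%/6⌋ = $9,640; SL = ⌊$39,474/6⌋ = $6,579 → take DB $9,640. Book value $36,634.
Year 2: DB = ⌊$36,634 × 125%/6⌋ = $7,632; SL = ⌊$29,834/5⌋ = $5,966 → take DB $7,632. Book value $29,002.
Year 3: DB = ⌊$29,002 × 125%/6⌋ = $6,042; SL = ⌊$22,202/4⌋ = $5,550 → take DB $6,042. Book value $22,960.
Accumulated through year 3 = $46,274 − $22,960 = $23,314.

$23,314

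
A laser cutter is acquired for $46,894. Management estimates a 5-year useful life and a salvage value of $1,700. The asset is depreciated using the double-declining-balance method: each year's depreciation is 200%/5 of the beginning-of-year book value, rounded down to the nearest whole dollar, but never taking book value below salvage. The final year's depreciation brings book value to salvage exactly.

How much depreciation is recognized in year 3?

$6,753

Depreciable base = $46,894 − $1,700 = $45,194.
Year 1: ⌊$46,894 × 200%/5⌋ = $18,757. Book value $28,137.
Year 2: ⌊$28,137 × 200%/5⌋ = $11,254. Book value $16,883.
Year 3: ⌊$16,883 × 200%/5⌋ = $6,753. Book value $10,130.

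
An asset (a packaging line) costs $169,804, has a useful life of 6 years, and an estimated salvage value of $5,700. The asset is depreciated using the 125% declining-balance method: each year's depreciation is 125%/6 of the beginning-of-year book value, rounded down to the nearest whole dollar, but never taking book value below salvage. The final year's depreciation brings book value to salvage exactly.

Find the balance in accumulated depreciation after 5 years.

$116,999

Depreciable base = $169,804 − $5,700 = $164,104.
Year 1: ⌊$169,804 × 125%/6⌋ = $35,375. Book value $134,429.
Year 2: ⌊$134,429 × 125%/6⌋ = $28,006. Book value $106,423.
Year 3: ⌊$106,423 × 125%/6⌋ = $22,171. Book value $84,252.
Year 4: ⌊$84,252 × 125%/6⌋ = $17,552. Book value $66,700.
Year 5: ⌊$66,700 × 125%/6⌋ = $13,895. Book value $52,805.
Accumulated through year 5 = $169,804 − $52,805 = $116,999.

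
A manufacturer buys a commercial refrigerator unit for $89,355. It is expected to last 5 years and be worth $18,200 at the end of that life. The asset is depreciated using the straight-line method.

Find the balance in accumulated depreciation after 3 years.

$42,693

Depreciable base = $89,355 − $18,200 = $71,155.
Annual expense = $71,155 / 5 = $14,231.
End of year 1: book value $75,124.
End of year 2: book value $60,893.
End of year 3: book value $46,662.
Accumulated through year 3 = $89,355 − $46,662 = $42,693.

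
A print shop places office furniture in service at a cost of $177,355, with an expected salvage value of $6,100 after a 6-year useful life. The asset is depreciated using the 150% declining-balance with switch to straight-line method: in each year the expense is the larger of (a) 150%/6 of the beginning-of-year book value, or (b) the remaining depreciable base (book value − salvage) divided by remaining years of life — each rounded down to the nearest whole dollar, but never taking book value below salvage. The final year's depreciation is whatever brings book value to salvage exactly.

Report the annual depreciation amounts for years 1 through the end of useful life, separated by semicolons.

$44,338; $33,254; $24,940; $22,907; $22,908; $22,908

Depreciable base = $177,355 − $6,100 = $171,255.
Year 1: DB = ⌊$177,355 × 150%/6⌋ = $44,338; SL = ⌊$171,255/6⌋ = $28,542 → take DB $44,338. Book value $133,017.
Year 2: DB = ⌊$133,017 × 150%/6⌋ = $33,254; SL = ⌊$126,917/5⌋ = $25,383 → take DB $33,254. Book value $99,763.
Year 3: DB = ⌊$99,763 × 150%/6⌋ = $24,940; SL = ⌊$93,663/4⌋ = $23,415 → take DB $24,940. Book value $74,823.
Year 4: DB = ⌊$74,823 × 150%/6⌋ = $18,705; SL = ⌊$68,723/3⌋ = $22,907 → take SL $22,907. Book value $51,916.
Year 5: DB = ⌊$51,916 × 150%/6⌋ = $12,979; SL = ⌊$45,816/2⌋ = $22,908 → take SL $22,908. Book value $29,008.
Year 6 (final): $29,008 − $6,100 = $22,908. Book value $6,100.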